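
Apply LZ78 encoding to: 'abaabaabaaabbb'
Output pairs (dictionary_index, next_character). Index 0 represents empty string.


LZ78 encoding steps:
Dictionary: {0: ''}
Step 1: w='' (idx 0), next='a' -> output (0, 'a'), add 'a' as idx 1
Step 2: w='' (idx 0), next='b' -> output (0, 'b'), add 'b' as idx 2
Step 3: w='a' (idx 1), next='a' -> output (1, 'a'), add 'aa' as idx 3
Step 4: w='b' (idx 2), next='a' -> output (2, 'a'), add 'ba' as idx 4
Step 5: w='a' (idx 1), next='b' -> output (1, 'b'), add 'ab' as idx 5
Step 6: w='aa' (idx 3), next='a' -> output (3, 'a'), add 'aaa' as idx 6
Step 7: w='b' (idx 2), next='b' -> output (2, 'b'), add 'bb' as idx 7
Step 8: w='b' (idx 2), end of input -> output (2, '')


Encoded: [(0, 'a'), (0, 'b'), (1, 'a'), (2, 'a'), (1, 'b'), (3, 'a'), (2, 'b'), (2, '')]


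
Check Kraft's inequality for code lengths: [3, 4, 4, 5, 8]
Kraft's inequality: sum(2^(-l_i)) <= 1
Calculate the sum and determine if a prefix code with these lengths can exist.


Sum = 2^(-3) + 2^(-4) + 2^(-4) + 2^(-5) + 2^(-8)
    = 0.125 + 0.0625 + 0.0625 + 0.03125 + 0.00390625
    = 73/256 = 0.28515625
Since 0.28515625 <= 1, Kraft's inequality IS satisfied.
A prefix code with these lengths CAN exist.

Kraft sum = 0.28515625. Satisfied.


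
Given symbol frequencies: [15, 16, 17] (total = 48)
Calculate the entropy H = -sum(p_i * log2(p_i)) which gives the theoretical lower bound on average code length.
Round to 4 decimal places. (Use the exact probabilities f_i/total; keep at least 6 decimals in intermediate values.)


Per-symbol terms -p_i * log2(p_i) with p_i = f_i/48:
  p = 15/48 = 0.312500: log2(p) = -1.678072, -p*log2(p) = 0.524397
  p = 16/48 = 0.333333: log2(p) = -1.584963, -p*log2(p) = 0.528321
  p = 17/48 = 0.354167: log2(p) = -1.497500, -p*log2(p) = 0.530364
H = 0.524397 + 0.528321 + 0.530364 = 1.583082

H = 1.5831 bits/symbol


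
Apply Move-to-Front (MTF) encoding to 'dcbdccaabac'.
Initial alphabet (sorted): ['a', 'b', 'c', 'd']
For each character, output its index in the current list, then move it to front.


MTF encoding:
'd': index 3 in ['a', 'b', 'c', 'd'] -> ['d', 'a', 'b', 'c']
'c': index 3 in ['d', 'a', 'b', 'c'] -> ['c', 'd', 'a', 'b']
'b': index 3 in ['c', 'd', 'a', 'b'] -> ['b', 'c', 'd', 'a']
'd': index 2 in ['b', 'c', 'd', 'a'] -> ['d', 'b', 'c', 'a']
'c': index 2 in ['d', 'b', 'c', 'a'] -> ['c', 'd', 'b', 'a']
'c': index 0 in ['c', 'd', 'b', 'a'] -> ['c', 'd', 'b', 'a']
'a': index 3 in ['c', 'd', 'b', 'a'] -> ['a', 'c', 'd', 'b']
'a': index 0 in ['a', 'c', 'd', 'b'] -> ['a', 'c', 'd', 'b']
'b': index 3 in ['a', 'c', 'd', 'b'] -> ['b', 'a', 'c', 'd']
'a': index 1 in ['b', 'a', 'c', 'd'] -> ['a', 'b', 'c', 'd']
'c': index 2 in ['a', 'b', 'c', 'd'] -> ['c', 'a', 'b', 'd']


Output: [3, 3, 3, 2, 2, 0, 3, 0, 3, 1, 2]


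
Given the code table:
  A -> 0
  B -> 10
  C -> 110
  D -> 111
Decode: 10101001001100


Decoding:
10 -> B
10 -> B
10 -> B
0 -> A
10 -> B
0 -> A
110 -> C
0 -> A


Result: BBBABACA


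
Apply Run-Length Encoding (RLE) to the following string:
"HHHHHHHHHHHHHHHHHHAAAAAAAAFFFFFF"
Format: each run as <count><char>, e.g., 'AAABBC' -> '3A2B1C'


Scanning runs left to right:
  i=0: run of 'H' x 18 -> '18H'
  i=18: run of 'A' x 8 -> '8A'
  i=26: run of 'F' x 6 -> '6F'

RLE = 18H8A6F


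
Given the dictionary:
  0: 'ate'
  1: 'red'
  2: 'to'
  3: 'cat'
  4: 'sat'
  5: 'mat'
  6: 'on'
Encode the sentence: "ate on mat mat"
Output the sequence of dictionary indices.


Look up each word in the dictionary:
  'ate' -> 0
  'on' -> 6
  'mat' -> 5
  'mat' -> 5

Encoded: [0, 6, 5, 5]


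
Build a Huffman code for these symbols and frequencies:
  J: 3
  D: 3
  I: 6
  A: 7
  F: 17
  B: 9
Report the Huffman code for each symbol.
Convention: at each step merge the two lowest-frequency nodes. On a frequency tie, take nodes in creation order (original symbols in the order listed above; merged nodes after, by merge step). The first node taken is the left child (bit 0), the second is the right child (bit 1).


Huffman tree construction:
Step 1: Merge J(3) + D(3) = 6
Step 2: Merge I(6) + (J+D)(6) = 12
Step 3: Merge A(7) + B(9) = 16
Step 4: Merge (I+(J+D))(12) + (A+B)(16) = 28
Step 5: Merge F(17) + ((I+(J+D))+(A+B))(28) = 45
Read each symbol's code off the tree from the root (left child = 0, right child = 1).

Codes:
  J: 1010 (length 4)
  D: 1011 (length 4)
  I: 100 (length 3)
  A: 110 (length 3)
  F: 0 (length 1)
  B: 111 (length 3)
Average code length: 107/45 = 2.3778 bits/symbol


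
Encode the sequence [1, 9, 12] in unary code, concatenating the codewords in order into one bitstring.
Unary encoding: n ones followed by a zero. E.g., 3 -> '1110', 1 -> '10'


Encode each number as n ones followed by a terminating 0:
  1 -> 10 (2 bits)
  9 -> 1111111110 (10 bits)
  12 -> 1111111111110 (13 bits)
Total length = 2 + 10 + 13 = 25 bits.

Unary([1, 9, 12]) = 1011111111101111111111110 (25 bits)


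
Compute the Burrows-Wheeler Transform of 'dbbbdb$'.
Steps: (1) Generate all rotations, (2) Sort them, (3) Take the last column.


Rotations (sorted):
  0: $dbbbdb -> last char: b
  1: b$dbbbd -> last char: d
  2: bbbdb$d -> last char: d
  3: bbdb$db -> last char: b
  4: bdb$dbb -> last char: b
  5: db$dbbb -> last char: b
  6: dbbbdb$ -> last char: $


BWT = bddbbb$


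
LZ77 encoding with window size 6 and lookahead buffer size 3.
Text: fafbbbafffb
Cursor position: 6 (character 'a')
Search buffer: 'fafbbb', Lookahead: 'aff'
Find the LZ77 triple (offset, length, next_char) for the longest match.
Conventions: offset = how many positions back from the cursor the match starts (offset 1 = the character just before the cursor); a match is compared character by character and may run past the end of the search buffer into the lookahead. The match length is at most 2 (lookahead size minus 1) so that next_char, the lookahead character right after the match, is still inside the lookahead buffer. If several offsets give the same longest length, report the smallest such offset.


Try each offset into the search buffer:
  offset=1 (pos 5, char 'b'): match length 0
  offset=2 (pos 4, char 'b'): match length 0
  offset=3 (pos 3, char 'b'): match length 0
  offset=4 (pos 2, char 'f'): match length 0
  offset=5 (pos 1, char 'a'): match length 2
  offset=6 (pos 0, char 'f'): match length 0
Longest match has length 2 at offset 5.
next_char = character at position 6 + 2 = 8 -> 'f'

Best match: offset=5, length=2 (matching 'af' starting at position 1)
LZ77 triple: (5, 2, 'f')


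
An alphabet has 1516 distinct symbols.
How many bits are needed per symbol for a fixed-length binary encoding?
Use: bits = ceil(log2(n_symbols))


log2(1516) = 10.5661
Bracket: 2^10 = 1024 < 1516 <= 2^11 = 2048
So ceil(log2(1516)) = 11

bits = ceil(log2(1516)) = ceil(10.5661) = 11 bits


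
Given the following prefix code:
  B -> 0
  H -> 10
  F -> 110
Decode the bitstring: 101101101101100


Decoding step by step:
Bits 10 -> H
Bits 110 -> F
Bits 110 -> F
Bits 110 -> F
Bits 110 -> F
Bits 0 -> B


Decoded message: HFFFFB


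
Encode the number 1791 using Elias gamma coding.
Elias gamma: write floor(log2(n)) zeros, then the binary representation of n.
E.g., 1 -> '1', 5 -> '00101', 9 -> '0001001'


num_bits = floor(log2(1791)) + 1 = 11
leading_zeros = num_bits - 1 = 10
binary(1791) = 11011111111

Elias gamma(1791) = '0000000000' + '11011111111' = 000000000011011111111 (21 bits)


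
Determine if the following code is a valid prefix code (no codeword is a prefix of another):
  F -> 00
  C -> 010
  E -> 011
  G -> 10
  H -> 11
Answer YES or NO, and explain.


Checking each pair (does one codeword prefix another?):
  F='00' vs C='010': no prefix
  F='00' vs E='011': no prefix
  F='00' vs G='10': no prefix
  F='00' vs H='11': no prefix
  C='010' vs F='00': no prefix
  C='010' vs E='011': no prefix
  C='010' vs G='10': no prefix
  C='010' vs H='11': no prefix
  E='011' vs F='00': no prefix
  E='011' vs C='010': no prefix
  E='011' vs G='10': no prefix
  E='011' vs H='11': no prefix
  G='10' vs F='00': no prefix
  G='10' vs C='010': no prefix
  G='10' vs E='011': no prefix
  G='10' vs H='11': no prefix
  H='11' vs F='00': no prefix
  H='11' vs C='010': no prefix
  H='11' vs E='011': no prefix
  H='11' vs G='10': no prefix
No violation found over all pairs.

YES -- this is a valid prefix code. No codeword is a prefix of any other codeword.


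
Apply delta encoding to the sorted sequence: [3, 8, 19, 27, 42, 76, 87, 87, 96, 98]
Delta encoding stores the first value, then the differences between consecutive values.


First value: 3
Deltas:
  8 - 3 = 5
  19 - 8 = 11
  27 - 19 = 8
  42 - 27 = 15
  76 - 42 = 34
  87 - 76 = 11
  87 - 87 = 0
  96 - 87 = 9
  98 - 96 = 2


Delta encoded: [3, 5, 11, 8, 15, 34, 11, 0, 9, 2]


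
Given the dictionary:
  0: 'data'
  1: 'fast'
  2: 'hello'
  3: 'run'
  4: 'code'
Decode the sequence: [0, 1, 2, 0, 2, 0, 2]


Look up each index in the dictionary:
  0 -> 'data'
  1 -> 'fast'
  2 -> 'hello'
  0 -> 'data'
  2 -> 'hello'
  0 -> 'data'
  2 -> 'hello'

Decoded: "data fast hello data hello data hello"


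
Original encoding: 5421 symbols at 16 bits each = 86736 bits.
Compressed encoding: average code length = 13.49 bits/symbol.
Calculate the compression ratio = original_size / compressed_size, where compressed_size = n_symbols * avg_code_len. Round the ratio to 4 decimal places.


original_size = n_symbols * orig_bits = 5421 * 16 = 86736 bits
compressed_size = n_symbols * avg_code_len = 5421 * 13.49 = 73129.29 bits
ratio = original_size / compressed_size = 86736 / 73129.29 = 1.1861

Compression ratio = 1.1861


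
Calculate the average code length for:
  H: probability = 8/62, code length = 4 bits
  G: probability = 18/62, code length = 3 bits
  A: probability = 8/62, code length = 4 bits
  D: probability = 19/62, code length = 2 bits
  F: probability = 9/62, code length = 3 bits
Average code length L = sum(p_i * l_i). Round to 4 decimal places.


Weighted contributions p_i * l_i:
  H: (8/62) * 4 = 32/62
  G: (18/62) * 3 = 54/62
  A: (8/62) * 4 = 32/62
  D: (19/62) * 2 = 38/62
  F: (9/62) * 3 = 27/62
Sum = (32 + 54 + 32 + 38 + 27)/62 = 183/62

L = 183/62 = 2.9516 bits/symbol


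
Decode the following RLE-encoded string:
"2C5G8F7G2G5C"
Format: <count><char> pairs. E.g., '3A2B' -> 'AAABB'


Expanding each <count><char> pair:
  2C -> 'CC'
  5G -> 'GGGGG'
  8F -> 'FFFFFFFF'
  7G -> 'GGGGGGG'
  2G -> 'GG'
  5C -> 'CCCCC'

Decoded = CCGGGGGFFFFFFFFGGGGGGGGGCCCCC


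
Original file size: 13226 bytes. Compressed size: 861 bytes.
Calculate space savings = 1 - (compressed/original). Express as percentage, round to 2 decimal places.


ratio = compressed/original = 861/13226 = 0.065099
savings = 1 - ratio = 1 - 0.065099 = 0.934901
as a percentage: 0.934901 * 100 = 93.49%

Space savings = 1 - 861/13226 = 93.49%


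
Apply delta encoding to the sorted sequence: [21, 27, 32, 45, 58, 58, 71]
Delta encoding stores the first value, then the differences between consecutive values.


First value: 21
Deltas:
  27 - 21 = 6
  32 - 27 = 5
  45 - 32 = 13
  58 - 45 = 13
  58 - 58 = 0
  71 - 58 = 13


Delta encoded: [21, 6, 5, 13, 13, 0, 13]


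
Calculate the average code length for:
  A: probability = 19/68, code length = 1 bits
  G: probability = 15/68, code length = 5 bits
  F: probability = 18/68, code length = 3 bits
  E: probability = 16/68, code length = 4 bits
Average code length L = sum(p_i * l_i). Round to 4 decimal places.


Weighted contributions p_i * l_i:
  A: (19/68) * 1 = 19/68
  G: (15/68) * 5 = 75/68
  F: (18/68) * 3 = 54/68
  E: (16/68) * 4 = 64/68
Sum = (19 + 75 + 54 + 64)/68 = 212/68

L = 212/68 = 3.1176 bits/symbol


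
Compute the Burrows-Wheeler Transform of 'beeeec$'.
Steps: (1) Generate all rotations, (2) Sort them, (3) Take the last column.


Rotations (sorted):
  0: $beeeec -> last char: c
  1: beeeec$ -> last char: $
  2: c$beeee -> last char: e
  3: ec$beee -> last char: e
  4: eec$bee -> last char: e
  5: eeec$be -> last char: e
  6: eeeec$b -> last char: b


BWT = c$eeeeb


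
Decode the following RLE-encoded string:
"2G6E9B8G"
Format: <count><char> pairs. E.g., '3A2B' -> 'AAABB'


Expanding each <count><char> pair:
  2G -> 'GG'
  6E -> 'EEEEEE'
  9B -> 'BBBBBBBBB'
  8G -> 'GGGGGGGG'

Decoded = GGEEEEEEBBBBBBBBBGGGGGGGG


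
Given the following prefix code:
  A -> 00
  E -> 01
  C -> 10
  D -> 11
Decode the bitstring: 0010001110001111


Decoding step by step:
Bits 00 -> A
Bits 10 -> C
Bits 00 -> A
Bits 11 -> D
Bits 10 -> C
Bits 00 -> A
Bits 11 -> D
Bits 11 -> D


Decoded message: ACADCADD


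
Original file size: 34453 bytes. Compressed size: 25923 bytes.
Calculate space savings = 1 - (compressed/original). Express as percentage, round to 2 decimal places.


ratio = compressed/original = 25923/34453 = 0.752416
savings = 1 - ratio = 1 - 0.752416 = 0.247584
as a percentage: 0.247584 * 100 = 24.76%

Space savings = 1 - 25923/34453 = 24.76%


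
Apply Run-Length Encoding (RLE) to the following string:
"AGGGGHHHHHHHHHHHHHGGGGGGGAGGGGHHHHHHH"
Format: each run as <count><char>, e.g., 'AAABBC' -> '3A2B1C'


Scanning runs left to right:
  i=0: run of 'A' x 1 -> '1A'
  i=1: run of 'G' x 4 -> '4G'
  i=5: run of 'H' x 13 -> '13H'
  i=18: run of 'G' x 7 -> '7G'
  i=25: run of 'A' x 1 -> '1A'
  i=26: run of 'G' x 4 -> '4G'
  i=30: run of 'H' x 7 -> '7H'

RLE = 1A4G13H7G1A4G7H


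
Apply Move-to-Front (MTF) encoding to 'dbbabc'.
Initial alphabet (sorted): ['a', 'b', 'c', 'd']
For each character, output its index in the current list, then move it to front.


MTF encoding:
'd': index 3 in ['a', 'b', 'c', 'd'] -> ['d', 'a', 'b', 'c']
'b': index 2 in ['d', 'a', 'b', 'c'] -> ['b', 'd', 'a', 'c']
'b': index 0 in ['b', 'd', 'a', 'c'] -> ['b', 'd', 'a', 'c']
'a': index 2 in ['b', 'd', 'a', 'c'] -> ['a', 'b', 'd', 'c']
'b': index 1 in ['a', 'b', 'd', 'c'] -> ['b', 'a', 'd', 'c']
'c': index 3 in ['b', 'a', 'd', 'c'] -> ['c', 'b', 'a', 'd']


Output: [3, 2, 0, 2, 1, 3]


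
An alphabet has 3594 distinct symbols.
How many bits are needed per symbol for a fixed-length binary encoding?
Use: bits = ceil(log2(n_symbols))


log2(3594) = 11.8114
Bracket: 2^11 = 2048 < 3594 <= 2^12 = 4096
So ceil(log2(3594)) = 12

bits = ceil(log2(3594)) = ceil(11.8114) = 12 bits


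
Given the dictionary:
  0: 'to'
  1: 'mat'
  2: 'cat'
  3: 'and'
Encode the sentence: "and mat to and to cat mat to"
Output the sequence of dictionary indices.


Look up each word in the dictionary:
  'and' -> 3
  'mat' -> 1
  'to' -> 0
  'and' -> 3
  'to' -> 0
  'cat' -> 2
  'mat' -> 1
  'to' -> 0

Encoded: [3, 1, 0, 3, 0, 2, 1, 0]


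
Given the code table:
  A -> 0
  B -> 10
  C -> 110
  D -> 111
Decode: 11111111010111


Decoding:
111 -> D
111 -> D
110 -> C
10 -> B
111 -> D


Result: DDCBD


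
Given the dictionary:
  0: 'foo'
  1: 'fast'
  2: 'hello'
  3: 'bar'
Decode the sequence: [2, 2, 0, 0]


Look up each index in the dictionary:
  2 -> 'hello'
  2 -> 'hello'
  0 -> 'foo'
  0 -> 'foo'

Decoded: "hello hello foo foo"


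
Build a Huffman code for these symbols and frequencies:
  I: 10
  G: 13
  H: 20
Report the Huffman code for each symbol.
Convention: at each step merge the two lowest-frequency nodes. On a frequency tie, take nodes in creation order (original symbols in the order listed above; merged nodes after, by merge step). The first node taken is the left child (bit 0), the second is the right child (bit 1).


Huffman tree construction:
Step 1: Merge I(10) + G(13) = 23
Step 2: Merge H(20) + (I+G)(23) = 43
Read each symbol's code off the tree from the root (left child = 0, right child = 1).

Codes:
  I: 10 (length 2)
  G: 11 (length 2)
  H: 0 (length 1)
Average code length: 66/43 = 1.5349 bits/symbol


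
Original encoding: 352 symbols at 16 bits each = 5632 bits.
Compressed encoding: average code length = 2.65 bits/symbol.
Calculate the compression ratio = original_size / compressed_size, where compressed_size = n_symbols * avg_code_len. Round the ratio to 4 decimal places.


original_size = n_symbols * orig_bits = 352 * 16 = 5632 bits
compressed_size = n_symbols * avg_code_len = 352 * 2.65 = 932.8 bits
ratio = original_size / compressed_size = 5632 / 932.8 = 6.0377

Compression ratio = 6.0377


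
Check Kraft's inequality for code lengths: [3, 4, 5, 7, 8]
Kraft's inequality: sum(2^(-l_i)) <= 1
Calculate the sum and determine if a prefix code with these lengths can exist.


Sum = 2^(-3) + 2^(-4) + 2^(-5) + 2^(-7) + 2^(-8)
    = 0.125 + 0.0625 + 0.03125 + 0.0078125 + 0.00390625
    = 59/256 = 0.23046875
Since 0.23046875 <= 1, Kraft's inequality IS satisfied.
A prefix code with these lengths CAN exist.

Kraft sum = 0.23046875. Satisfied.


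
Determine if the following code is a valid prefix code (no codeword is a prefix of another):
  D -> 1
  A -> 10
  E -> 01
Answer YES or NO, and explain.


Checking each pair (does one codeword prefix another?):
  D='1' vs A='10': prefix -- VIOLATION

NO -- this is NOT a valid prefix code. D (1) is a prefix of A (10).


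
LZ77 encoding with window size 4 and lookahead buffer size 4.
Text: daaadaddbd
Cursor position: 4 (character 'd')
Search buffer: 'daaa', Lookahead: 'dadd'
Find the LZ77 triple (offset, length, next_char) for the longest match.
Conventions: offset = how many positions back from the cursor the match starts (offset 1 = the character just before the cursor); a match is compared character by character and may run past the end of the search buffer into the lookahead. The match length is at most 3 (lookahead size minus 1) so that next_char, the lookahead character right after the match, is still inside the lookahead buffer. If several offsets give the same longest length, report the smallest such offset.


Try each offset into the search buffer:
  offset=1 (pos 3, char 'a'): match length 0
  offset=2 (pos 2, char 'a'): match length 0
  offset=3 (pos 1, char 'a'): match length 0
  offset=4 (pos 0, char 'd'): match length 2
Longest match has length 2 at offset 4.
next_char = character at position 4 + 2 = 6 -> 'd'

Best match: offset=4, length=2 (matching 'da' starting at position 0)
LZ77 triple: (4, 2, 'd')


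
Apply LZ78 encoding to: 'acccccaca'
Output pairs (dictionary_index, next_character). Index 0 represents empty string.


LZ78 encoding steps:
Dictionary: {0: ''}
Step 1: w='' (idx 0), next='a' -> output (0, 'a'), add 'a' as idx 1
Step 2: w='' (idx 0), next='c' -> output (0, 'c'), add 'c' as idx 2
Step 3: w='c' (idx 2), next='c' -> output (2, 'c'), add 'cc' as idx 3
Step 4: w='cc' (idx 3), next='a' -> output (3, 'a'), add 'cca' as idx 4
Step 5: w='c' (idx 2), next='a' -> output (2, 'a'), add 'ca' as idx 5


Encoded: [(0, 'a'), (0, 'c'), (2, 'c'), (3, 'a'), (2, 'a')]


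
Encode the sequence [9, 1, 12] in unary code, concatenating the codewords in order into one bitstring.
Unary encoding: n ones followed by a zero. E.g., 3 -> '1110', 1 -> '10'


Encode each number as n ones followed by a terminating 0:
  9 -> 1111111110 (10 bits)
  1 -> 10 (2 bits)
  12 -> 1111111111110 (13 bits)
Total length = 10 + 2 + 13 = 25 bits.

Unary([9, 1, 12]) = 1111111110101111111111110 (25 bits)


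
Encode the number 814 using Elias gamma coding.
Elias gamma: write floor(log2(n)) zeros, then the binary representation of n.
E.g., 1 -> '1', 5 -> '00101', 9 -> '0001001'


num_bits = floor(log2(814)) + 1 = 10
leading_zeros = num_bits - 1 = 9
binary(814) = 1100101110

Elias gamma(814) = '000000000' + '1100101110' = 0000000001100101110 (19 bits)


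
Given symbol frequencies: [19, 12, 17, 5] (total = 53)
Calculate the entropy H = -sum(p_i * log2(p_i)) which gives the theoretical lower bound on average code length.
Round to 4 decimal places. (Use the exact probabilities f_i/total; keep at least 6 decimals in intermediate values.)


Per-symbol terms -p_i * log2(p_i) with p_i = f_i/53:
  p = 19/53 = 0.358491: log2(p) = -1.479993, -p*log2(p) = 0.530564
  p = 12/53 = 0.226415: log2(p) = -2.142958, -p*log2(p) = 0.485198
  p = 17/53 = 0.320755: log2(p) = -1.640458, -p*log2(p) = 0.526185
  p = 5/53 = 0.094340: log2(p) = -3.405992, -p*log2(p) = 0.321320
H = 0.530564 + 0.485198 + 0.526185 + 0.321320 = 1.863267

H = 1.8633 bits/symbol


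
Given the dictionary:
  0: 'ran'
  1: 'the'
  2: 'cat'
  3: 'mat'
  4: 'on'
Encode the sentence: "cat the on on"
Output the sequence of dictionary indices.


Look up each word in the dictionary:
  'cat' -> 2
  'the' -> 1
  'on' -> 4
  'on' -> 4

Encoded: [2, 1, 4, 4]


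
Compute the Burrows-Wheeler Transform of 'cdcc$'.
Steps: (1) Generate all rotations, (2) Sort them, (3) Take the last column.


Rotations (sorted):
  0: $cdcc -> last char: c
  1: c$cdc -> last char: c
  2: cc$cd -> last char: d
  3: cdcc$ -> last char: $
  4: dcc$c -> last char: c


BWT = ccd$c


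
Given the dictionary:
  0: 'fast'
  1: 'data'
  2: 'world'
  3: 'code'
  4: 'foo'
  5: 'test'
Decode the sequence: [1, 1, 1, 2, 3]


Look up each index in the dictionary:
  1 -> 'data'
  1 -> 'data'
  1 -> 'data'
  2 -> 'world'
  3 -> 'code'

Decoded: "data data data world code"


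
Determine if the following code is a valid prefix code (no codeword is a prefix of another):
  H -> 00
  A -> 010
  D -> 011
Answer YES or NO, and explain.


Checking each pair (does one codeword prefix another?):
  H='00' vs A='010': no prefix
  H='00' vs D='011': no prefix
  A='010' vs H='00': no prefix
  A='010' vs D='011': no prefix
  D='011' vs H='00': no prefix
  D='011' vs A='010': no prefix
No violation found over all pairs.

YES -- this is a valid prefix code. No codeword is a prefix of any other codeword.


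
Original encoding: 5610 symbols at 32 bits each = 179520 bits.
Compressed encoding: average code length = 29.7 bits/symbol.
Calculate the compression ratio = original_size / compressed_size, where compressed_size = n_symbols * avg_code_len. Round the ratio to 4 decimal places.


original_size = n_symbols * orig_bits = 5610 * 32 = 179520 bits
compressed_size = n_symbols * avg_code_len = 5610 * 29.7 = 166617.0 bits
ratio = original_size / compressed_size = 179520 / 166617.0 = 1.0774

Compression ratio = 1.0774


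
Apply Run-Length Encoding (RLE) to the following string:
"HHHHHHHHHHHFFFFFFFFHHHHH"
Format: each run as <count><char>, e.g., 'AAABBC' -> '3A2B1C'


Scanning runs left to right:
  i=0: run of 'H' x 11 -> '11H'
  i=11: run of 'F' x 8 -> '8F'
  i=19: run of 'H' x 5 -> '5H'

RLE = 11H8F5H


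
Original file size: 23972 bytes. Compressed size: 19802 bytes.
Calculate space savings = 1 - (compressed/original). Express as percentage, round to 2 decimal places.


ratio = compressed/original = 19802/23972 = 0.826047
savings = 1 - ratio = 1 - 0.826047 = 0.173953
as a percentage: 0.173953 * 100 = 17.4%

Space savings = 1 - 19802/23972 = 17.4%


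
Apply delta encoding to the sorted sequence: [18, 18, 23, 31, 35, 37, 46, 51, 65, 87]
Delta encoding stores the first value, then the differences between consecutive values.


First value: 18
Deltas:
  18 - 18 = 0
  23 - 18 = 5
  31 - 23 = 8
  35 - 31 = 4
  37 - 35 = 2
  46 - 37 = 9
  51 - 46 = 5
  65 - 51 = 14
  87 - 65 = 22


Delta encoded: [18, 0, 5, 8, 4, 2, 9, 5, 14, 22]


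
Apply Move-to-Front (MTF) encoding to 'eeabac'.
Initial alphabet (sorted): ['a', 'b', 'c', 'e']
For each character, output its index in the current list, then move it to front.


MTF encoding:
'e': index 3 in ['a', 'b', 'c', 'e'] -> ['e', 'a', 'b', 'c']
'e': index 0 in ['e', 'a', 'b', 'c'] -> ['e', 'a', 'b', 'c']
'a': index 1 in ['e', 'a', 'b', 'c'] -> ['a', 'e', 'b', 'c']
'b': index 2 in ['a', 'e', 'b', 'c'] -> ['b', 'a', 'e', 'c']
'a': index 1 in ['b', 'a', 'e', 'c'] -> ['a', 'b', 'e', 'c']
'c': index 3 in ['a', 'b', 'e', 'c'] -> ['c', 'a', 'b', 'e']


Output: [3, 0, 1, 2, 1, 3]


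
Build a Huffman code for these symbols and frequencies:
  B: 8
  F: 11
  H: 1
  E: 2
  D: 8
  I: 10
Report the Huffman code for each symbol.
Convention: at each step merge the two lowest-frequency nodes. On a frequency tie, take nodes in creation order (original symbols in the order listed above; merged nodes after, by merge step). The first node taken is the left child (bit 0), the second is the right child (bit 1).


Huffman tree construction:
Step 1: Merge H(1) + E(2) = 3
Step 2: Merge (H+E)(3) + B(8) = 11
Step 3: Merge D(8) + I(10) = 18
Step 4: Merge F(11) + ((H+E)+B)(11) = 22
Step 5: Merge (D+I)(18) + (F+((H+E)+B))(22) = 40
Read each symbol's code off the tree from the root (left child = 0, right child = 1).

Codes:
  B: 111 (length 3)
  F: 10 (length 2)
  H: 1100 (length 4)
  E: 1101 (length 4)
  D: 00 (length 2)
  I: 01 (length 2)
Average code length: 94/40 = 2.3500 bits/symbol


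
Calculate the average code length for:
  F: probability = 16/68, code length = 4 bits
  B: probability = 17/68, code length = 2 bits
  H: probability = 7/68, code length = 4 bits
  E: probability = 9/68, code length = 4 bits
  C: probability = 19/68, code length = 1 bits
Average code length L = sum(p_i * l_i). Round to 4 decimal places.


Weighted contributions p_i * l_i:
  F: (16/68) * 4 = 64/68
  B: (17/68) * 2 = 34/68
  H: (7/68) * 4 = 28/68
  E: (9/68) * 4 = 36/68
  C: (19/68) * 1 = 19/68
Sum = (64 + 34 + 28 + 36 + 19)/68 = 181/68

L = 181/68 = 2.6618 bits/symbol


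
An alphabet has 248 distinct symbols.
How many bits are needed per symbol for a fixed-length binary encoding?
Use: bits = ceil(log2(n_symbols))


log2(248) = 7.9542
Bracket: 2^7 = 128 < 248 <= 2^8 = 256
So ceil(log2(248)) = 8

bits = ceil(log2(248)) = ceil(7.9542) = 8 bits


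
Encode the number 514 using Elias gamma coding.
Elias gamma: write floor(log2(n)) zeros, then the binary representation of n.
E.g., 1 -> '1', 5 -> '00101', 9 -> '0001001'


num_bits = floor(log2(514)) + 1 = 10
leading_zeros = num_bits - 1 = 9
binary(514) = 1000000010

Elias gamma(514) = '000000000' + '1000000010' = 0000000001000000010 (19 bits)


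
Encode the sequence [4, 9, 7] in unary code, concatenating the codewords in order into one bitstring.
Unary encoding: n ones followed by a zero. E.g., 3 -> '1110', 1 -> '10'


Encode each number as n ones followed by a terminating 0:
  4 -> 11110 (5 bits)
  9 -> 1111111110 (10 bits)
  7 -> 11111110 (8 bits)
Total length = 5 + 10 + 8 = 23 bits.

Unary([4, 9, 7]) = 11110111111111011111110 (23 bits)


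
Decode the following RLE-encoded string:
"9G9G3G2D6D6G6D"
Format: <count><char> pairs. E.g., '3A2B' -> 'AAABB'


Expanding each <count><char> pair:
  9G -> 'GGGGGGGGG'
  9G -> 'GGGGGGGGG'
  3G -> 'GGG'
  2D -> 'DD'
  6D -> 'DDDDDD'
  6G -> 'GGGGGG'
  6D -> 'DDDDDD'

Decoded = GGGGGGGGGGGGGGGGGGGGGDDDDDDDDGGGGGGDDDDDD


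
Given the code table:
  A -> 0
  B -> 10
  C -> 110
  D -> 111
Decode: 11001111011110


Decoding:
110 -> C
0 -> A
111 -> D
10 -> B
111 -> D
10 -> B


Result: CADBDB


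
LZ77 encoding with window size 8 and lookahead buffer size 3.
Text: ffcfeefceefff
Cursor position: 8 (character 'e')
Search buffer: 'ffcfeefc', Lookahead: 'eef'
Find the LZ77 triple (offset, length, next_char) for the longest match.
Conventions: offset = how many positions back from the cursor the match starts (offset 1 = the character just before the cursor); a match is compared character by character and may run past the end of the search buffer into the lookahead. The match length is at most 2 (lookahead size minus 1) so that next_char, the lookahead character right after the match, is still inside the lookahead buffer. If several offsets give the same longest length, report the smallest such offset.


Try each offset into the search buffer:
  offset=1 (pos 7, char 'c'): match length 0
  offset=2 (pos 6, char 'f'): match length 0
  offset=3 (pos 5, char 'e'): match length 1
  offset=4 (pos 4, char 'e'): match length 2
  offset=5 (pos 3, char 'f'): match length 0
  offset=6 (pos 2, char 'c'): match length 0
  offset=7 (pos 1, char 'f'): match length 0
  offset=8 (pos 0, char 'f'): match length 0
Longest match has length 2 at offset 4.
next_char = character at position 8 + 2 = 10 -> 'f'

Best match: offset=4, length=2 (matching 'ee' starting at position 4)
LZ77 triple: (4, 2, 'f')


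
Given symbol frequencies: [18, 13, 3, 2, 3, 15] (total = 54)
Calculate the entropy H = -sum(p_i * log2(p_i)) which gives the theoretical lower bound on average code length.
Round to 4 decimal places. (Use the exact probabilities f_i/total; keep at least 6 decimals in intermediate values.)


Per-symbol terms -p_i * log2(p_i) with p_i = f_i/54:
  p = 18/54 = 0.333333: log2(p) = -1.584963, -p*log2(p) = 0.528321
  p = 13/54 = 0.240741: log2(p) = -2.054448, -p*log2(p) = 0.494589
  p = 3/54 = 0.055556: log2(p) = -4.169925, -p*log2(p) = 0.231663
  p = 2/54 = 0.037037: log2(p) = -4.754888, -p*log2(p) = 0.176107
  p = 3/54 = 0.055556: log2(p) = -4.169925, -p*log2(p) = 0.231663
  p = 15/54 = 0.277778: log2(p) = -1.847997, -p*log2(p) = 0.513332
H = 0.528321 + 0.494589 + 0.231663 + 0.176107 + 0.231663 + 0.513332 = 2.175675

H = 2.1757 bits/symbol


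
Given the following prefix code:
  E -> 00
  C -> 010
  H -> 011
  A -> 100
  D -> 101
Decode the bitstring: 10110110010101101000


Decoding step by step:
Bits 101 -> D
Bits 101 -> D
Bits 100 -> A
Bits 101 -> D
Bits 011 -> H
Bits 010 -> C
Bits 00 -> E


Decoded message: DDADHCE


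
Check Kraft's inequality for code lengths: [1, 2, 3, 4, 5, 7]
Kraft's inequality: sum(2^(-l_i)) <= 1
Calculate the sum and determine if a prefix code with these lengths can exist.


Sum = 2^(-1) + 2^(-2) + 2^(-3) + 2^(-4) + 2^(-5) + 2^(-7)
    = 0.5 + 0.25 + 0.125 + 0.0625 + 0.03125 + 0.0078125
    = 125/128 = 0.9765625
Since 0.9765625 <= 1, Kraft's inequality IS satisfied.
A prefix code with these lengths CAN exist.

Kraft sum = 0.9765625. Satisfied.


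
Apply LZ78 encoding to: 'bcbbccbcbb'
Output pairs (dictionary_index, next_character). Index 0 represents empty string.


LZ78 encoding steps:
Dictionary: {0: ''}
Step 1: w='' (idx 0), next='b' -> output (0, 'b'), add 'b' as idx 1
Step 2: w='' (idx 0), next='c' -> output (0, 'c'), add 'c' as idx 2
Step 3: w='b' (idx 1), next='b' -> output (1, 'b'), add 'bb' as idx 3
Step 4: w='c' (idx 2), next='c' -> output (2, 'c'), add 'cc' as idx 4
Step 5: w='b' (idx 1), next='c' -> output (1, 'c'), add 'bc' as idx 5
Step 6: w='bb' (idx 3), end of input -> output (3, '')


Encoded: [(0, 'b'), (0, 'c'), (1, 'b'), (2, 'c'), (1, 'c'), (3, '')]


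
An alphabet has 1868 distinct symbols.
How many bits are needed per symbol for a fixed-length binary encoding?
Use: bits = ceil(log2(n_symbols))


log2(1868) = 10.8673
Bracket: 2^10 = 1024 < 1868 <= 2^11 = 2048
So ceil(log2(1868)) = 11

bits = ceil(log2(1868)) = ceil(10.8673) = 11 bits


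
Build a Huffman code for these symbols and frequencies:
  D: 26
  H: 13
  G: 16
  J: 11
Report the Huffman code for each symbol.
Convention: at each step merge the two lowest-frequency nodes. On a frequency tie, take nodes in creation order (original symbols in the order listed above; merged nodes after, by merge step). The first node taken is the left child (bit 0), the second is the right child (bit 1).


Huffman tree construction:
Step 1: Merge J(11) + H(13) = 24
Step 2: Merge G(16) + (J+H)(24) = 40
Step 3: Merge D(26) + (G+(J+H))(40) = 66
Read each symbol's code off the tree from the root (left child = 0, right child = 1).

Codes:
  D: 0 (length 1)
  H: 111 (length 3)
  G: 10 (length 2)
  J: 110 (length 3)
Average code length: 130/66 = 1.9697 bits/symbol


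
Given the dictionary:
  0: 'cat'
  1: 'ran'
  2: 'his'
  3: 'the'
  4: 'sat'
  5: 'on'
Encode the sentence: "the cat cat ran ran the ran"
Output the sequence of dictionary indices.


Look up each word in the dictionary:
  'the' -> 3
  'cat' -> 0
  'cat' -> 0
  'ran' -> 1
  'ran' -> 1
  'the' -> 3
  'ran' -> 1

Encoded: [3, 0, 0, 1, 1, 3, 1]


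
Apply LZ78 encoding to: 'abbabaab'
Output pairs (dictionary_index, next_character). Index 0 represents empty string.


LZ78 encoding steps:
Dictionary: {0: ''}
Step 1: w='' (idx 0), next='a' -> output (0, 'a'), add 'a' as idx 1
Step 2: w='' (idx 0), next='b' -> output (0, 'b'), add 'b' as idx 2
Step 3: w='b' (idx 2), next='a' -> output (2, 'a'), add 'ba' as idx 3
Step 4: w='ba' (idx 3), next='a' -> output (3, 'a'), add 'baa' as idx 4
Step 5: w='b' (idx 2), end of input -> output (2, '')


Encoded: [(0, 'a'), (0, 'b'), (2, 'a'), (3, 'a'), (2, '')]


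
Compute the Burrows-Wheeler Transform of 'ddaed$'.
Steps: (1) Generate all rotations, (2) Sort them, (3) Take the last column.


Rotations (sorted):
  0: $ddaed -> last char: d
  1: aed$dd -> last char: d
  2: d$ddae -> last char: e
  3: daed$d -> last char: d
  4: ddaed$ -> last char: $
  5: ed$dda -> last char: a


BWT = dded$a


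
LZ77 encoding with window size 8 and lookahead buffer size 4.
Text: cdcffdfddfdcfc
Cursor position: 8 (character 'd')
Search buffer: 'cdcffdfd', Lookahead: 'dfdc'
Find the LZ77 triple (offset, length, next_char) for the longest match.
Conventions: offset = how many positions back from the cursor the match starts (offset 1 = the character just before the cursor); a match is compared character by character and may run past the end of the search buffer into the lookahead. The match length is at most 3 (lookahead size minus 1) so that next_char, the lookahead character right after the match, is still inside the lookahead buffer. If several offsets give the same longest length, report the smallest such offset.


Try each offset into the search buffer:
  offset=1 (pos 7, char 'd'): match length 1
  offset=2 (pos 6, char 'f'): match length 0
  offset=3 (pos 5, char 'd'): match length 3
  offset=4 (pos 4, char 'f'): match length 0
  offset=5 (pos 3, char 'f'): match length 0
  offset=6 (pos 2, char 'c'): match length 0
  offset=7 (pos 1, char 'd'): match length 1
  offset=8 (pos 0, char 'c'): match length 0
Longest match has length 3 at offset 3.
next_char = character at position 8 + 3 = 11 -> 'c'

Best match: offset=3, length=3 (matching 'dfd' starting at position 5)
LZ77 triple: (3, 3, 'c')


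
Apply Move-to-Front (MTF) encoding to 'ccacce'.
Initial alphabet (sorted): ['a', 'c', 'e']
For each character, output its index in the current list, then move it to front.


MTF encoding:
'c': index 1 in ['a', 'c', 'e'] -> ['c', 'a', 'e']
'c': index 0 in ['c', 'a', 'e'] -> ['c', 'a', 'e']
'a': index 1 in ['c', 'a', 'e'] -> ['a', 'c', 'e']
'c': index 1 in ['a', 'c', 'e'] -> ['c', 'a', 'e']
'c': index 0 in ['c', 'a', 'e'] -> ['c', 'a', 'e']
'e': index 2 in ['c', 'a', 'e'] -> ['e', 'c', 'a']


Output: [1, 0, 1, 1, 0, 2]


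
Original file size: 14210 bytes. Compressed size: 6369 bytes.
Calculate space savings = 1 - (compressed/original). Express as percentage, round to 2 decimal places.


ratio = compressed/original = 6369/14210 = 0.448205
savings = 1 - ratio = 1 - 0.448205 = 0.551795
as a percentage: 0.551795 * 100 = 55.18%

Space savings = 1 - 6369/14210 = 55.18%


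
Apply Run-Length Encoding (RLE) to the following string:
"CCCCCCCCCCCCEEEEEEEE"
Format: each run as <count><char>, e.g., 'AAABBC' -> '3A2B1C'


Scanning runs left to right:
  i=0: run of 'C' x 12 -> '12C'
  i=12: run of 'E' x 8 -> '8E'

RLE = 12C8E


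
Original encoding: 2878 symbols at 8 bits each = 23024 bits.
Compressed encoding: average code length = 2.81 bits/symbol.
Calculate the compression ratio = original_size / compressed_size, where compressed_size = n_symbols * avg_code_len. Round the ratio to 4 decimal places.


original_size = n_symbols * orig_bits = 2878 * 8 = 23024 bits
compressed_size = n_symbols * avg_code_len = 2878 * 2.81 = 8087.18 bits
ratio = original_size / compressed_size = 23024 / 8087.18 = 2.847

Compression ratio = 2.847


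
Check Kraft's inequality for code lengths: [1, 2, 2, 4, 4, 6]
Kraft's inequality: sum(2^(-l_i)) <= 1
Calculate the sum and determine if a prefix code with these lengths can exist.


Sum = 2^(-1) + 2^(-2) + 2^(-2) + 2^(-4) + 2^(-4) + 2^(-6)
    = 0.5 + 0.25 + 0.25 + 0.0625 + 0.0625 + 0.015625
    = 73/64 = 1.140625
Since 1.140625 > 1, Kraft's inequality is NOT satisfied.
A prefix code with these lengths CANNOT exist.

Kraft sum = 1.140625. Not satisfied.


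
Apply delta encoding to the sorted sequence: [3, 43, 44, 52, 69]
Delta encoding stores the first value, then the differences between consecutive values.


First value: 3
Deltas:
  43 - 3 = 40
  44 - 43 = 1
  52 - 44 = 8
  69 - 52 = 17


Delta encoded: [3, 40, 1, 8, 17]


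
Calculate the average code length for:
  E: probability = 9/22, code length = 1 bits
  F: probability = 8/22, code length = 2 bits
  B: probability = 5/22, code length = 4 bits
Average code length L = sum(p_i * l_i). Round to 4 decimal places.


Weighted contributions p_i * l_i:
  E: (9/22) * 1 = 9/22
  F: (8/22) * 2 = 16/22
  B: (5/22) * 4 = 20/22
Sum = (9 + 16 + 20)/22 = 45/22

L = 45/22 = 2.0455 bits/symbol


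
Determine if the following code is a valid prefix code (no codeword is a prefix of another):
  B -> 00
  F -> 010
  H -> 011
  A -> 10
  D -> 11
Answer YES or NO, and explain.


Checking each pair (does one codeword prefix another?):
  B='00' vs F='010': no prefix
  B='00' vs H='011': no prefix
  B='00' vs A='10': no prefix
  B='00' vs D='11': no prefix
  F='010' vs B='00': no prefix
  F='010' vs H='011': no prefix
  F='010' vs A='10': no prefix
  F='010' vs D='11': no prefix
  H='011' vs B='00': no prefix
  H='011' vs F='010': no prefix
  H='011' vs A='10': no prefix
  H='011' vs D='11': no prefix
  A='10' vs B='00': no prefix
  A='10' vs F='010': no prefix
  A='10' vs H='011': no prefix
  A='10' vs D='11': no prefix
  D='11' vs B='00': no prefix
  D='11' vs F='010': no prefix
  D='11' vs H='011': no prefix
  D='11' vs A='10': no prefix
No violation found over all pairs.

YES -- this is a valid prefix code. No codeword is a prefix of any other codeword.


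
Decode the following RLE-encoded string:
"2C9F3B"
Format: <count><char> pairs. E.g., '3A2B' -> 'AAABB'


Expanding each <count><char> pair:
  2C -> 'CC'
  9F -> 'FFFFFFFFF'
  3B -> 'BBB'

Decoded = CCFFFFFFFFFBBB


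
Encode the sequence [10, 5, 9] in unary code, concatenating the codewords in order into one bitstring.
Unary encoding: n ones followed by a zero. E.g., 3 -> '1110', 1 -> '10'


Encode each number as n ones followed by a terminating 0:
  10 -> 11111111110 (11 bits)
  5 -> 111110 (6 bits)
  9 -> 1111111110 (10 bits)
Total length = 11 + 6 + 10 = 27 bits.

Unary([10, 5, 9]) = 111111111101111101111111110 (27 bits)


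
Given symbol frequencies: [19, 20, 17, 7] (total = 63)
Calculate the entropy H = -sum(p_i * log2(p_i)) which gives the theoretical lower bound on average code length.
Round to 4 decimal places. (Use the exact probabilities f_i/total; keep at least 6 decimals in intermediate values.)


Per-symbol terms -p_i * log2(p_i) with p_i = f_i/63:
  p = 19/63 = 0.301587: log2(p) = -1.729352, -p*log2(p) = 0.521551
  p = 20/63 = 0.317460: log2(p) = -1.655352, -p*log2(p) = 0.525509
  p = 17/63 = 0.269841: log2(p) = -1.889817, -p*log2(p) = 0.509951
  p = 7/63 = 0.111111: log2(p) = -3.169925, -p*log2(p) = 0.352214
H = 0.521551 + 0.525509 + 0.509951 + 0.352214 = 1.909225

H = 1.9092 bits/symbol


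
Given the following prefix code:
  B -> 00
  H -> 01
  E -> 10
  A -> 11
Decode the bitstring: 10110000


Decoding step by step:
Bits 10 -> E
Bits 11 -> A
Bits 00 -> B
Bits 00 -> B


Decoded message: EABB


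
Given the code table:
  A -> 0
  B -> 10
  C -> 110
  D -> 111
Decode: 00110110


Decoding:
0 -> A
0 -> A
110 -> C
110 -> C


Result: AACC


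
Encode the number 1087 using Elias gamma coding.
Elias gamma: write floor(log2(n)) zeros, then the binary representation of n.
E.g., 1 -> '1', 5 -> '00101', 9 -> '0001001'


num_bits = floor(log2(1087)) + 1 = 11
leading_zeros = num_bits - 1 = 10
binary(1087) = 10000111111

Elias gamma(1087) = '0000000000' + '10000111111' = 000000000010000111111 (21 bits)


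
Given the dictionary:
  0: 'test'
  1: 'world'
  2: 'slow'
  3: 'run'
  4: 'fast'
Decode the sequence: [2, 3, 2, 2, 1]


Look up each index in the dictionary:
  2 -> 'slow'
  3 -> 'run'
  2 -> 'slow'
  2 -> 'slow'
  1 -> 'world'

Decoded: "slow run slow slow world"


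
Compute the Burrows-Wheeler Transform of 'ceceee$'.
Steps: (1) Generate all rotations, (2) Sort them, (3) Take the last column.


Rotations (sorted):
  0: $ceceee -> last char: e
  1: ceceee$ -> last char: $
  2: ceee$ce -> last char: e
  3: e$cecee -> last char: e
  4: eceee$c -> last char: c
  5: ee$cece -> last char: e
  6: eee$cec -> last char: c


BWT = e$eecec
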